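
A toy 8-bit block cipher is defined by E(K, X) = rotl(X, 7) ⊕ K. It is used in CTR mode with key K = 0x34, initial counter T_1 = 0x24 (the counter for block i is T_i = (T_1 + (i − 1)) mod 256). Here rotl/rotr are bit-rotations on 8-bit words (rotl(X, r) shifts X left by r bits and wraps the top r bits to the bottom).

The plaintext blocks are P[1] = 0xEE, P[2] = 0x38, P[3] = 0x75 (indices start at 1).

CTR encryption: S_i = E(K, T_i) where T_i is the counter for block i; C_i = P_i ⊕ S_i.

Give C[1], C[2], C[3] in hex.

C[1] = 0xC8, C[2] = 0x9E, C[3] = 0x52

C[1]: T = 0x24, S = E(K, T) = 0x26; 0xEE ⊕ 0x26 = 0xC8.
C[2]: T = 0x25, S = E(K, T) = 0xA6; 0x38 ⊕ 0xA6 = 0x9E.
C[3]: T = 0x26, S = E(K, T) = 0x27; 0x75 ⊕ 0x27 = 0x52.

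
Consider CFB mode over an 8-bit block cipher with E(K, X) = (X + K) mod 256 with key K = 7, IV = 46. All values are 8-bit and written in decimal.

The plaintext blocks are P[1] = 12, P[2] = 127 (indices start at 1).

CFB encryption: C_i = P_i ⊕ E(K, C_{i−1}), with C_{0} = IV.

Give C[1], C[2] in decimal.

C[1] = 57, C[2] = 63

C[1]: E(K, 46) = 53; 12 ⊕ 53 = 57.
C[2]: E(K, 57) = 64; 127 ⊕ 64 = 63.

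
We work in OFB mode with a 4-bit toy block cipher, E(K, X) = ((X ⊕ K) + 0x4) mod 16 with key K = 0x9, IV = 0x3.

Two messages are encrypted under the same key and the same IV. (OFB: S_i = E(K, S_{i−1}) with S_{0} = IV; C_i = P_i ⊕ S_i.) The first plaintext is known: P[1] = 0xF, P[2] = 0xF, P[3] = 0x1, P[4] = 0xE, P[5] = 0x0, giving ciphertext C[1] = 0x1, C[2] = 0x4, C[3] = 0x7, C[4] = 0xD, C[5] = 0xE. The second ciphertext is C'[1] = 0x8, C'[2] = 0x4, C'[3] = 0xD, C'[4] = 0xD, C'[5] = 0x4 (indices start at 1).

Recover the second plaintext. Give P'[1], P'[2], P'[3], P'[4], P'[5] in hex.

In OFB with a reused IV, both messages share the same keystream S_i, so C_i ⊕ C'_i = P_i ⊕ P'_i and thus P'_i = P_i ⊕ C_i ⊕ C'_i.
P'[1]: 0xF ⊕ 0x1 ⊕ 0x8 = 0x6.
P'[2]: 0xF ⊕ 0x4 ⊕ 0x4 = 0xF.
P'[3]: 0x1 ⊕ 0x7 ⊕ 0xD = 0xB.
P'[4]: 0xE ⊕ 0xD ⊕ 0xD = 0xE.
P'[5]: 0x0 ⊕ 0xE ⊕ 0x4 = 0xA.

P'[1] = 0x6, P'[2] = 0xF, P'[3] = 0xB, P'[4] = 0xE, P'[5] = 0xA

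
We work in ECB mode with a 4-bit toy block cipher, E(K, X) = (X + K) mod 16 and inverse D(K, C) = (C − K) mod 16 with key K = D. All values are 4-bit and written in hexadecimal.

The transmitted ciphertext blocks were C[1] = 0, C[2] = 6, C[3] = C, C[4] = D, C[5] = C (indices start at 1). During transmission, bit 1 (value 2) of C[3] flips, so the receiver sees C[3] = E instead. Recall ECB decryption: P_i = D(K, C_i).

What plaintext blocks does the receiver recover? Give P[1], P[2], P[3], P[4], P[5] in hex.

P[1] = 3, P[2] = 9, P[3] = 1, P[4] = 0, P[5] = F

Only C[3] changed, to E. In ECB, a change in C_i affects only P_i. Decrypting the received ciphertext:
P[1]: D(K, 0) = 3.
P[2]: D(K, 6) = 9.
P[3]: D(K, E) = 1.
P[4]: D(K, D) = 0.
P[5]: D(K, C) = F.
Blocks that differ from the original plaintext: P[3].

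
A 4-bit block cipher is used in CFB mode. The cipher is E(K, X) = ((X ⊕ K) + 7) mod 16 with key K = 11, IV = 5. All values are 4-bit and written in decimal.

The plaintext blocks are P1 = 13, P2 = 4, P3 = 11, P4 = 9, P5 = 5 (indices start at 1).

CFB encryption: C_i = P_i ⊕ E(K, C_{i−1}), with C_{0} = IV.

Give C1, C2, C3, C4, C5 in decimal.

C1 = 8, C2 = 14, C3 = 7, C4 = 10, C5 = 13

C1: E(K, 5) = 5; 13 ⊕ 5 = 8.
C2: E(K, 8) = 10; 4 ⊕ 10 = 14.
C3: E(K, 14) = 12; 11 ⊕ 12 = 7.
C4: E(K, 7) = 3; 9 ⊕ 3 = 10.
C5: E(K, 10) = 8; 5 ⊕ 8 = 13.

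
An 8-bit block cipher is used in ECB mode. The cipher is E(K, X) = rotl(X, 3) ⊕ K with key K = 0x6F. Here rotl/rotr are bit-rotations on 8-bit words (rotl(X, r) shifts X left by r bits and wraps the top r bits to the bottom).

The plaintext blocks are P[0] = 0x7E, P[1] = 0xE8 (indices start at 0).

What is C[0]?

C[0] = 0x9C

ECB encryption: C_i = E(K, P_i).
C[0]: E(K, 0x7E) = 0x9C.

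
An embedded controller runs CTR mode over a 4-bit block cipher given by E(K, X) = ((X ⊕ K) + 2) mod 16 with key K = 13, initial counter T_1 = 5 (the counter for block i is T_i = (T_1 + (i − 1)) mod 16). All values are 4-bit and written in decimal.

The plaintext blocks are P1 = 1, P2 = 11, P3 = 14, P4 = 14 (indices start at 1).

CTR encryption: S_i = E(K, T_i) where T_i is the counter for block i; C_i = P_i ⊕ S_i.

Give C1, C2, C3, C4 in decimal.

C1 = 11, C2 = 6, C3 = 2, C4 = 9

C1: T = 5, S = E(K, T) = 10; 1 ⊕ 10 = 11.
C2: T = 6, S = E(K, T) = 13; 11 ⊕ 13 = 6.
C3: T = 7, S = E(K, T) = 12; 14 ⊕ 12 = 2.
C4: T = 8, S = E(K, T) = 7; 14 ⊕ 7 = 9.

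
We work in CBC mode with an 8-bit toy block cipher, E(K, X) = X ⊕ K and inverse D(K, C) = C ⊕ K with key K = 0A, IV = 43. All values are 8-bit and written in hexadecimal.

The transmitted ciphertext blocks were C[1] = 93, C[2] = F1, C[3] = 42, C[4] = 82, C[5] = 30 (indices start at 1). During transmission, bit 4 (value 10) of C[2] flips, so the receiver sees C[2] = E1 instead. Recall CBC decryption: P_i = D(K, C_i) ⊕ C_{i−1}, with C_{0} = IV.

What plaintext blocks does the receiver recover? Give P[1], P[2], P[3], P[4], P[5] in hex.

P[1] = DA, P[2] = 78, P[3] = A9, P[4] = CA, P[5] = B8

Only C[2] changed, to E1. In CBC, a change in C_i garbles P_i and flips the same bit in P_{i+1}. Decrypting the received ciphertext:
P[1]: D(K, 93) = 99; 99 ⊕ 43 = DA.
P[2]: D(K, E1) = EB; EB ⊕ 93 = 78.
P[3]: D(K, 42) = 48; 48 ⊕ E1 = A9.
P[4]: D(K, 82) = 88; 88 ⊕ 42 = CA.
P[5]: D(K, 30) = 3A; 3A ⊕ 82 = B8.
Blocks that differ from the original plaintext: P[2], P[3].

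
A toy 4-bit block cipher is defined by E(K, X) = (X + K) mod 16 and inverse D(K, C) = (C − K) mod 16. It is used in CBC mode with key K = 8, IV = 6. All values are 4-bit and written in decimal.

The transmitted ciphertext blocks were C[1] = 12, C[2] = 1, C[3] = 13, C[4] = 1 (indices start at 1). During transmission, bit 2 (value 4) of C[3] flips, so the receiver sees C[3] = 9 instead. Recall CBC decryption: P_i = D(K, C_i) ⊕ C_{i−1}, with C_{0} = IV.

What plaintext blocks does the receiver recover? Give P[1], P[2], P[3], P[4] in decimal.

P[1] = 2, P[2] = 5, P[3] = 0, P[4] = 0

Only C[3] changed, to 9. In CBC, a change in C_i garbles P_i and flips the same bit in P_{i+1}. Decrypting the received ciphertext:
P[1]: D(K, 12) = 4; 4 ⊕ 6 = 2.
P[2]: D(K, 1) = 9; 9 ⊕ 12 = 5.
P[3]: D(K, 9) = 1; 1 ⊕ 1 = 0.
P[4]: D(K, 1) = 9; 9 ⊕ 9 = 0.
Blocks that differ from the original plaintext: P[3], P[4].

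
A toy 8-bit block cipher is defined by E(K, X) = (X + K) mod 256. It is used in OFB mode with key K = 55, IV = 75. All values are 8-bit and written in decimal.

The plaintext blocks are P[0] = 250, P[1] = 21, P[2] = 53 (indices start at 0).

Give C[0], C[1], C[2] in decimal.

C[0] = 120, C[1] = 172, C[2] = 197

OFB encryption: S_i = E(K, S_{i−1}) with S_{−1} = IV; C_i = P_i ⊕ S_i.
C[0]: S = E(K, 75) = 130; 250 ⊕ 130 = 120.
C[1]: S = E(K, 130) = 185; 21 ⊕ 185 = 172.
C[2]: S = E(K, 185) = 240; 53 ⊕ 240 = 197.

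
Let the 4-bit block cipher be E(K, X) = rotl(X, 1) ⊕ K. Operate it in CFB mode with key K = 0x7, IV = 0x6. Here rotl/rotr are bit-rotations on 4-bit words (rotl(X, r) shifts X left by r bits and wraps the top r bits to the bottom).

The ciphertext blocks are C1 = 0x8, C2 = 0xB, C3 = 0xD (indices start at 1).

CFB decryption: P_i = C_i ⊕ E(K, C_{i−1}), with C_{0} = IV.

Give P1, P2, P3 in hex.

P1 = 0x3, P2 = 0xD, P3 = 0xD

P1: E(K, 0x6) = 0xB; 0x8 ⊕ 0xB = 0x3.
P2: E(K, 0x8) = 0x6; 0xB ⊕ 0x6 = 0xD.
P3: E(K, 0xB) = 0x0; 0xD ⊕ 0x0 = 0xD.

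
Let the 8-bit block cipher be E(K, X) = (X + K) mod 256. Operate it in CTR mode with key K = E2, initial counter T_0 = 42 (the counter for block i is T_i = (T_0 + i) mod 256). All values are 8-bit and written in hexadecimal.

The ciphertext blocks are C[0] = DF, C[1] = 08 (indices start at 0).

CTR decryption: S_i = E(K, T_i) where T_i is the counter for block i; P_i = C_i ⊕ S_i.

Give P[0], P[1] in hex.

P[0]: T = 42, S = E(K, T) = 24; DF ⊕ 24 = FB.
P[1]: T = 43, S = E(K, T) = 25; 08 ⊕ 25 = 2D.

P[0] = FB, P[1] = 2D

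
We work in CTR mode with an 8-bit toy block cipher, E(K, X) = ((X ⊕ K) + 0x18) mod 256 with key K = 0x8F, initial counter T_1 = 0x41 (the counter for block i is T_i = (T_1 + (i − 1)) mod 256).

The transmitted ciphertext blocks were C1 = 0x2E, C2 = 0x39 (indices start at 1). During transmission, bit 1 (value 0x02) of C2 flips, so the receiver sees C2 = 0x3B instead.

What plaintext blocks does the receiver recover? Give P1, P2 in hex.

P1 = 0xC8, P2 = 0xDE

CTR decryption: S_i = E(K, T_i) where T_i is the counter for block i; P_i = C_i ⊕ S_i.
Only C2 changed, to 0x3B. In CTR, a change in C_i flips the same bit in P_i only; the keystream is unaffected. Decrypting the received ciphertext:
P1: T = 0x41, S = E(K, T) = 0xE6; 0x2E ⊕ 0xE6 = 0xC8.
P2: T = 0x42, S = E(K, T) = 0xE5; 0x3B ⊕ 0xE5 = 0xDE.
Blocks that differ from the original plaintext: P2.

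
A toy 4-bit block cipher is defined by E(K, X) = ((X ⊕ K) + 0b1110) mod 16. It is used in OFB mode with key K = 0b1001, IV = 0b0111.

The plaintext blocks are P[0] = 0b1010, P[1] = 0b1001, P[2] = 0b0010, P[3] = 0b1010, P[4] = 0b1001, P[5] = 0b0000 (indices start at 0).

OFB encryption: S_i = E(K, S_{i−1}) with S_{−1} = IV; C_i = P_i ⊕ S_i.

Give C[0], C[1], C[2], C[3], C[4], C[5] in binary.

C[0]: S = E(K, 0b0111) = 0b1100; 0b1010 ⊕ 0b1100 = 0b0110.
C[1]: S = E(K, 0b1100) = 0b0011; 0b1001 ⊕ 0b0011 = 0b1010.
C[2]: S = E(K, 0b0011) = 0b1000; 0b0010 ⊕ 0b1000 = 0b1010.
C[3]: S = E(K, 0b1000) = 0b1111; 0b1010 ⊕ 0b1111 = 0b0101.
C[4]: S = E(K, 0b1111) = 0b0100; 0b1001 ⊕ 0b0100 = 0b1101.
C[5]: S = E(K, 0b0100) = 0b1011; 0b0000 ⊕ 0b1011 = 0b1011.

C[0] = 0b0110, C[1] = 0b1010, C[2] = 0b1010, C[3] = 0b0101, C[4] = 0b1101, C[5] = 0b1011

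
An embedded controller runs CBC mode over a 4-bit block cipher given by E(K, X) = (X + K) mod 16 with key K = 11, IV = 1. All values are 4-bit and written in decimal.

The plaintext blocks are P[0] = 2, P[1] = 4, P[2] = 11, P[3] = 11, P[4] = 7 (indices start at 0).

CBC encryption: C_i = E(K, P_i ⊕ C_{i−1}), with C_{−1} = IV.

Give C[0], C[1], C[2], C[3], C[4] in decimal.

C[0] = 14, C[1] = 5, C[2] = 9, C[3] = 13, C[4] = 5

C[0]: P[0] ⊕ 1 = 3; E(K, 3) = 14.
C[1]: P[1] ⊕ 14 = 10; E(K, 10) = 5.
C[2]: P[2] ⊕ 5 = 14; E(K, 14) = 9.
C[3]: P[3] ⊕ 9 = 2; E(K, 2) = 13.
C[4]: P[4] ⊕ 13 = 10; E(K, 10) = 5.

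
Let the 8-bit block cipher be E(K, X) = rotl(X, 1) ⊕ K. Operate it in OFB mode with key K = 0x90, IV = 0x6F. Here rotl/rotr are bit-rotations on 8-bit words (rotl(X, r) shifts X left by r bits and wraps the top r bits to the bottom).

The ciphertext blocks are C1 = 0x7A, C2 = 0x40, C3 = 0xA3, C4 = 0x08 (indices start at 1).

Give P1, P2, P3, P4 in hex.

P1 = 0x34, P2 = 0x4C, P3 = 0x2B, P4 = 0x89

OFB decryption: S_i = E(K, S_{i−1}) with S_{0} = IV; P_i = C_i ⊕ S_i.
P1: S = E(K, 0x6F) = 0x4E; 0x7A ⊕ 0x4E = 0x34.
P2: S = E(K, 0x4E) = 0x0C; 0x40 ⊕ 0x0C = 0x4C.
P3: S = E(K, 0x0C) = 0x88; 0xA3 ⊕ 0x88 = 0x2B.
P4: S = E(K, 0x88) = 0x81; 0x08 ⊕ 0x81 = 0x89.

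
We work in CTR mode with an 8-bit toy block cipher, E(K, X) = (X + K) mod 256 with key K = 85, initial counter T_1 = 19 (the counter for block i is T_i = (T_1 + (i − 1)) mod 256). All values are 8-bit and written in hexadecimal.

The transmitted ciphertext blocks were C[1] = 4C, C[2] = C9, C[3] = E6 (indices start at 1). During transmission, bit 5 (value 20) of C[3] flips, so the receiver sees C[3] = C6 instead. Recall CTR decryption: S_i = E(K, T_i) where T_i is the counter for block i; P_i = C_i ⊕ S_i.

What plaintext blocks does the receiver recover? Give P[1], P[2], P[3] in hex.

P[1] = D2, P[2] = 56, P[3] = 66

Only C[3] changed, to C6. In CTR, a change in C_i flips the same bit in P_i only; the keystream is unaffected. Decrypting the received ciphertext:
P[1]: T = 19, S = E(K, T) = 9E; 4C ⊕ 9E = D2.
P[2]: T = 1A, S = E(K, T) = 9F; C9 ⊕ 9F = 56.
P[3]: T = 1B, S = E(K, T) = A0; C6 ⊕ A0 = 66.
Blocks that differ from the original plaintext: P[3].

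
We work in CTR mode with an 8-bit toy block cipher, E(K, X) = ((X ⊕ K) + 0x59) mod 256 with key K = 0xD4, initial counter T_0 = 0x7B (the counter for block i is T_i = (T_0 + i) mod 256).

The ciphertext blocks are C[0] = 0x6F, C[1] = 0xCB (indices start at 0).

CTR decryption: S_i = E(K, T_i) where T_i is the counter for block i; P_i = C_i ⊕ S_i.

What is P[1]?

P[1]: T = 0x7C, S = E(K, T) = 0x01; 0xCB ⊕ 0x01 = 0xCA.

P[1] = 0xCA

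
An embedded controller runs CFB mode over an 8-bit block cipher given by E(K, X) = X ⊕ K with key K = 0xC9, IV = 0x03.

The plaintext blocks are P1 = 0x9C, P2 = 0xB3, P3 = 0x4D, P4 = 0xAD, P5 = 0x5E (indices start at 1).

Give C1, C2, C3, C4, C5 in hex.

C1 = 0x56, C2 = 0x2C, C3 = 0xA8, C4 = 0xCC, C5 = 0x5B

CFB encryption: C_i = P_i ⊕ E(K, C_{i−1}), with C_{0} = IV.
C1: E(K, 0x03) = 0xCA; 0x9C ⊕ 0xCA = 0x56.
C2: E(K, 0x56) = 0x9F; 0xB3 ⊕ 0x9F = 0x2C.
C3: E(K, 0x2C) = 0xE5; 0x4D ⊕ 0xE5 = 0xA8.
C4: E(K, 0xA8) = 0x61; 0xAD ⊕ 0x61 = 0xCC.
C5: E(K, 0xCC) = 0x05; 0x5E ⊕ 0x05 = 0x5B.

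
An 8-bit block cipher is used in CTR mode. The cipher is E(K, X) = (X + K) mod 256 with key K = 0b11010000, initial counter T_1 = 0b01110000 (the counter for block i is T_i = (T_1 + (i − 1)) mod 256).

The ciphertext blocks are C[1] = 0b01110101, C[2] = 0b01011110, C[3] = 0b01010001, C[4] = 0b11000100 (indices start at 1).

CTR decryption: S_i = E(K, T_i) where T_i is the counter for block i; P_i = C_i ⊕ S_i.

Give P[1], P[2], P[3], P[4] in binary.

P[1] = 0b00110101, P[2] = 0b00011111, P[3] = 0b00010011, P[4] = 0b10000111

P[1]: T = 0b01110000, S = E(K, T) = 0b01000000; 0b01110101 ⊕ 0b01000000 = 0b00110101.
P[2]: T = 0b01110001, S = E(K, T) = 0b01000001; 0b01011110 ⊕ 0b01000001 = 0b00011111.
P[3]: T = 0b01110010, S = E(K, T) = 0b01000010; 0b01010001 ⊕ 0b01000010 = 0b00010011.
P[4]: T = 0b01110011, S = E(K, T) = 0b01000011; 0b11000100 ⊕ 0b01000011 = 0b10000111.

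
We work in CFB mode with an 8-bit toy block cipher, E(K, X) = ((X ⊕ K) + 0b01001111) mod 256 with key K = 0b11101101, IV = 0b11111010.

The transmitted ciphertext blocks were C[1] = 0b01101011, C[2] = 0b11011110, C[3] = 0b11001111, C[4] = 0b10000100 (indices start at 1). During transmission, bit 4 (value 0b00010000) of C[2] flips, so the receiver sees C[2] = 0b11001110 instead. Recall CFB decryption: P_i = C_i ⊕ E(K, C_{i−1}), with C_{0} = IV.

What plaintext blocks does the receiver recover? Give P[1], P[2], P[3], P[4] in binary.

P[1] = 0b00001101, P[2] = 0b00011011, P[3] = 0b10111101, P[4] = 0b11110101

Only C[2] changed, to 0b11001110. In CFB, a change in C_i flips the same bit in P_i and garbles P_{i+1}. Decrypting the received ciphertext:
P[1]: E(K, 0b11111010) = 0b01100110; 0b01101011 ⊕ 0b01100110 = 0b00001101.
P[2]: E(K, 0b01101011) = 0b11010101; 0b11001110 ⊕ 0b11010101 = 0b00011011.
P[3]: E(K, 0b11001110) = 0b01110010; 0b11001111 ⊕ 0b01110010 = 0b10111101.
P[4]: E(K, 0b11001111) = 0b01110001; 0b10000100 ⊕ 0b01110001 = 0b11110101.
Blocks that differ from the original plaintext: P[2], P[3].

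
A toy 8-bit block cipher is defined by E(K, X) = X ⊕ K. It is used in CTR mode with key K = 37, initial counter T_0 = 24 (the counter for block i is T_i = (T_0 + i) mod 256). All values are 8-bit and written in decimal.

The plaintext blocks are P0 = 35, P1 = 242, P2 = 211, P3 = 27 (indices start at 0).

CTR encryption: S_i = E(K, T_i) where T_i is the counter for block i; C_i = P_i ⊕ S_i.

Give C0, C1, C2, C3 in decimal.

C0 = 30, C1 = 206, C2 = 236, C3 = 37

C0: T = 24, S = E(K, T) = 61; 35 ⊕ 61 = 30.
C1: T = 25, S = E(K, T) = 60; 242 ⊕ 60 = 206.
C2: T = 26, S = E(K, T) = 63; 211 ⊕ 63 = 236.
C3: T = 27, S = E(K, T) = 62; 27 ⊕ 62 = 37.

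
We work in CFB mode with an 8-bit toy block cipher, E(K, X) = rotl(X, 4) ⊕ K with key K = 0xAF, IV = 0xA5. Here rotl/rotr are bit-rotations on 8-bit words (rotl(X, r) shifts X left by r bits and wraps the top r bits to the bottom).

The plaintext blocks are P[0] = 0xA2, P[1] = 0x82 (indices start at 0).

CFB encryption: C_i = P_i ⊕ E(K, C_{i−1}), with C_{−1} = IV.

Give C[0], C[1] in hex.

C[0] = 0x57, C[1] = 0x58

C[0]: E(K, 0xA5) = 0xF5; 0xA2 ⊕ 0xF5 = 0x57.
C[1]: E(K, 0x57) = 0xDA; 0x82 ⊕ 0xDA = 0x58.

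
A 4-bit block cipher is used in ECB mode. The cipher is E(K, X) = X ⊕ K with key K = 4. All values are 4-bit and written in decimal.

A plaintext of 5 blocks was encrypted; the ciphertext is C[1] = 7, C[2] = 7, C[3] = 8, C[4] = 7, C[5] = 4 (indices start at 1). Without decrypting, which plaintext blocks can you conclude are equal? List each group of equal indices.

P[1] = P[2] = P[4]

ECB encrypts each block independently with the same key, so equal ciphertext blocks imply equal plaintext blocks.
C[1] = C[2] = C[4] = 7, so P[1] = P[2] = P[4].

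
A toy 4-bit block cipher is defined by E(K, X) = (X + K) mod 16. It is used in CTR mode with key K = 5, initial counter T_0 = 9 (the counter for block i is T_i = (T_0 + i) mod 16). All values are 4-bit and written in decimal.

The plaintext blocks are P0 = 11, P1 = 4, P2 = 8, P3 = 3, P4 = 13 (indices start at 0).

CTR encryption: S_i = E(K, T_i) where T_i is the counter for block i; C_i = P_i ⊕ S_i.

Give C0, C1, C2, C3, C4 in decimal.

C0: T = 9, S = E(K, T) = 14; 11 ⊕ 14 = 5.
C1: T = 10, S = E(K, T) = 15; 4 ⊕ 15 = 11.
C2: T = 11, S = E(K, T) = 0; 8 ⊕ 0 = 8.
C3: T = 12, S = E(K, T) = 1; 3 ⊕ 1 = 2.
C4: T = 13, S = E(K, T) = 2; 13 ⊕ 2 = 15.

C0 = 5, C1 = 11, C2 = 8, C3 = 2, C4 = 15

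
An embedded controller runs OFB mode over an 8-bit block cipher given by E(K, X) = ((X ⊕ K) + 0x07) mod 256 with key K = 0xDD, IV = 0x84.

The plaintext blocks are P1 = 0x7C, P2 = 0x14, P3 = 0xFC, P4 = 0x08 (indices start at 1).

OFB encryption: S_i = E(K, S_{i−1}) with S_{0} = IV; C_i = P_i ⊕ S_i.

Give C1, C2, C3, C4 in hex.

C1: S = E(K, 0x84) = 0x60; 0x7C ⊕ 0x60 = 0x1C.
C2: S = E(K, 0x60) = 0xC4; 0x14 ⊕ 0xC4 = 0xD0.
C3: S = E(K, 0xC4) = 0x20; 0xFC ⊕ 0x20 = 0xDC.
C4: S = E(K, 0x20) = 0x04; 0x08 ⊕ 0x04 = 0x0C.

C1 = 0x1C, C2 = 0xD0, C3 = 0xDC, C4 = 0x0C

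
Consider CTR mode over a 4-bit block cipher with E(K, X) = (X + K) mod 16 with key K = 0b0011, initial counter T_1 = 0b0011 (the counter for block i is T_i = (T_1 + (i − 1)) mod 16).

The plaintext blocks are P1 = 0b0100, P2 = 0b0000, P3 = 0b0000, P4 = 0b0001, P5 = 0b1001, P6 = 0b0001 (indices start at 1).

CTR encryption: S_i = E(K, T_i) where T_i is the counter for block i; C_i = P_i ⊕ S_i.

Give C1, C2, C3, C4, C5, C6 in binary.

C1: T = 0b0011, S = E(K, T) = 0b0110; 0b0100 ⊕ 0b0110 = 0b0010.
C2: T = 0b0100, S = E(K, T) = 0b0111; 0b0000 ⊕ 0b0111 = 0b0111.
C3: T = 0b0101, S = E(K, T) = 0b1000; 0b0000 ⊕ 0b1000 = 0b1000.
C4: T = 0b0110, S = E(K, T) = 0b1001; 0b0001 ⊕ 0b1001 = 0b1000.
C5: T = 0b0111, S = E(K, T) = 0b1010; 0b1001 ⊕ 0b1010 = 0b0011.
C6: T = 0b1000, S = E(K, T) = 0b1011; 0b0001 ⊕ 0b1011 = 0b1010.

C1 = 0b0010, C2 = 0b0111, C3 = 0b1000, C4 = 0b1000, C5 = 0b0011, C6 = 0b1010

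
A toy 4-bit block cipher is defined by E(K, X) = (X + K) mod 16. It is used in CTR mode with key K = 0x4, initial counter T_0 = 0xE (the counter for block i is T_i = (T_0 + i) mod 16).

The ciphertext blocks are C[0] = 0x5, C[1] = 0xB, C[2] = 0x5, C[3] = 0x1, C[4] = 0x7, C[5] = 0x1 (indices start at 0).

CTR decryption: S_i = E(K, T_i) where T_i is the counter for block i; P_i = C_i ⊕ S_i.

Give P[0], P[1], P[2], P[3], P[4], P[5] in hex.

P[0]: T = 0xE, S = E(K, T) = 0x2; 0x5 ⊕ 0x2 = 0x7.
P[1]: T = 0xF, S = E(K, T) = 0x3; 0xB ⊕ 0x3 = 0x8.
P[2]: T = 0x0, S = E(K, T) = 0x4; 0x5 ⊕ 0x4 = 0x1.
P[3]: T = 0x1, S = E(K, T) = 0x5; 0x1 ⊕ 0x5 = 0x4.
P[4]: T = 0x2, S = E(K, T) = 0x6; 0x7 ⊕ 0x6 = 0x1.
P[5]: T = 0x3, S = E(K, T) = 0x7; 0x1 ⊕ 0x7 = 0x6.

P[0] = 0x7, P[1] = 0x8, P[2] = 0x1, P[3] = 0x4, P[4] = 0x1, P[5] = 0x6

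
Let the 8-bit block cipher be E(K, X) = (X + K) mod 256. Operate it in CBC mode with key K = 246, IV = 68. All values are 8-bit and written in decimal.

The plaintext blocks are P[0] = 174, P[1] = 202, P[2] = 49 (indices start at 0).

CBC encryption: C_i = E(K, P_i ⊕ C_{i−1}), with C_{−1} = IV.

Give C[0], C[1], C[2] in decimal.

C[0] = 224, C[1] = 32, C[2] = 7

C[0]: P[0] ⊕ 68 = 234; E(K, 234) = 224.
C[1]: P[1] ⊕ 224 = 42; E(K, 42) = 32.
C[2]: P[2] ⊕ 32 = 17; E(K, 17) = 7.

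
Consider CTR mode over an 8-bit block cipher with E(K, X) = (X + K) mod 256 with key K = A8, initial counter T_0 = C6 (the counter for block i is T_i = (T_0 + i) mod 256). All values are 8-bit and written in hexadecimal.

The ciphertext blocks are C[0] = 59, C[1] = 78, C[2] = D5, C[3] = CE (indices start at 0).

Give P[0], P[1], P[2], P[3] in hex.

CTR decryption: S_i = E(K, T_i) where T_i is the counter for block i; P_i = C_i ⊕ S_i.
P[0]: T = C6, S = E(K, T) = 6E; 59 ⊕ 6E = 37.
P[1]: T = C7, S = E(K, T) = 6F; 78 ⊕ 6F = 17.
P[2]: T = C8, S = E(K, T) = 70; D5 ⊕ 70 = A5.
P[3]: T = C9, S = E(K, T) = 71; CE ⊕ 71 = BF.

P[0] = 37, P[1] = 17, P[2] = A5, P[3] = BF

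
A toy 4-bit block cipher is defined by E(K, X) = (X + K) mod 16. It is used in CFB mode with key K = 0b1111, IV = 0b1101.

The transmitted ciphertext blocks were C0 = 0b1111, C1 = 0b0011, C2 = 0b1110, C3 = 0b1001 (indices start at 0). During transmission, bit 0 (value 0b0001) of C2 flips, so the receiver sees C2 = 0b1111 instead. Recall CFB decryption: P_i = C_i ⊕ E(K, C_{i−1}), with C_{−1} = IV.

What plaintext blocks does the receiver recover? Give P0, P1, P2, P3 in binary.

P0 = 0b0011, P1 = 0b1101, P2 = 0b1101, P3 = 0b0111

Only C2 changed, to 0b1111. In CFB, a change in C_i flips the same bit in P_i and garbles P_{i+1}. Decrypting the received ciphertext:
P0: E(K, 0b1101) = 0b1100; 0b1111 ⊕ 0b1100 = 0b0011.
P1: E(K, 0b1111) = 0b1110; 0b0011 ⊕ 0b1110 = 0b1101.
P2: E(K, 0b0011) = 0b0010; 0b1111 ⊕ 0b0010 = 0b1101.
P3: E(K, 0b1111) = 0b1110; 0b1001 ⊕ 0b1110 = 0b0111.
Blocks that differ from the original plaintext: P2, P3.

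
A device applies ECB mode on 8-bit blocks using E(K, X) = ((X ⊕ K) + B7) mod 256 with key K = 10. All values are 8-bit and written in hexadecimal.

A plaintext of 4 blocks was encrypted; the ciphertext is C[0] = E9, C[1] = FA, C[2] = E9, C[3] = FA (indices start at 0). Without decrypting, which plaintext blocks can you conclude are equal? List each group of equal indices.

P[0] = P[2]; P[1] = P[3]

ECB encrypts each block independently with the same key, so equal ciphertext blocks imply equal plaintext blocks.
C[0] = C[2] = E9, so P[0] = P[2].
C[1] = C[3] = FA, so P[1] = P[3].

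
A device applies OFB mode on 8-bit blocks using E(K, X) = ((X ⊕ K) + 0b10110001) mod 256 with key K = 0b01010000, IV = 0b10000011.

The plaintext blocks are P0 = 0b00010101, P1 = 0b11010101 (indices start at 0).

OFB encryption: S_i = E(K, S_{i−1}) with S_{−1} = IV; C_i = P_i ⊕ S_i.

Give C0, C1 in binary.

C0: S = E(K, 0b10000011) = 0b10000100; 0b00010101 ⊕ 0b10000100 = 0b10010001.
C1: S = E(K, 0b10000100) = 0b10000101; 0b11010101 ⊕ 0b10000101 = 0b01010000.

C0 = 0b10010001, C1 = 0b01010000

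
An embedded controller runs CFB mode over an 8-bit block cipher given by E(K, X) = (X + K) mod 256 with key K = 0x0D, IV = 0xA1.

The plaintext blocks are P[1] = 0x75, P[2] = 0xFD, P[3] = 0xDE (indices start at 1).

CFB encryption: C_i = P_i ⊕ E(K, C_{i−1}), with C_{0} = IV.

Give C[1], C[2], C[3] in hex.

C[1] = 0xDB, C[2] = 0x15, C[3] = 0xFC

C[1]: E(K, 0xA1) = 0xAE; 0x75 ⊕ 0xAE = 0xDB.
C[2]: E(K, 0xDB) = 0xE8; 0xFD ⊕ 0xE8 = 0x15.
C[3]: E(K, 0x15) = 0x22; 0xDE ⊕ 0x22 = 0xFC.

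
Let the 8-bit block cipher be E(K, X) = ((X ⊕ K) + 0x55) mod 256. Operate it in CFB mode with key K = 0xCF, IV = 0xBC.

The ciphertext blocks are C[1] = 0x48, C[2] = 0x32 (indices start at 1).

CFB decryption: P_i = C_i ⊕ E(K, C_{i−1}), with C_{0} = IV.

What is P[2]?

P[2]: E(K, 0x48) = 0xDC; 0x32 ⊕ 0xDC = 0xEE.

P[2] = 0xEE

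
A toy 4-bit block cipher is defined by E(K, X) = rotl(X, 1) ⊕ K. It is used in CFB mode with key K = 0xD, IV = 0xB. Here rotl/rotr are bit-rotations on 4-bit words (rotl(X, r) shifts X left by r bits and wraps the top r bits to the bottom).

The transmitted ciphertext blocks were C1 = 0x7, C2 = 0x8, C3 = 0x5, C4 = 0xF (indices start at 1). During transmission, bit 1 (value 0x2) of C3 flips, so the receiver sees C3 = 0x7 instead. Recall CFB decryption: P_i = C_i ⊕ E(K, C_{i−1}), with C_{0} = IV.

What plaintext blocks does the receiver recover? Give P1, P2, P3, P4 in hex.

P1 = 0xD, P2 = 0xB, P3 = 0xB, P4 = 0xC

Only C3 changed, to 0x7. In CFB, a change in C_i flips the same bit in P_i and garbles P_{i+1}. Decrypting the received ciphertext:
P1: E(K, 0xB) = 0xA; 0x7 ⊕ 0xA = 0xD.
P2: E(K, 0x7) = 0x3; 0x8 ⊕ 0x3 = 0xB.
P3: E(K, 0x8) = 0xC; 0x7 ⊕ 0xC = 0xB.
P4: E(K, 0x7) = 0x3; 0xF ⊕ 0x3 = 0xC.
Blocks that differ from the original plaintext: P3, P4.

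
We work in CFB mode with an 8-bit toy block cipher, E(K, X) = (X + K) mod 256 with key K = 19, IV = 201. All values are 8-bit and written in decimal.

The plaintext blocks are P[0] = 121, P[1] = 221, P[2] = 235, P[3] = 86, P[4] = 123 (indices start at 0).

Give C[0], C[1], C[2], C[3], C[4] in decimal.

C[0] = 165, C[1] = 101, C[2] = 147, C[3] = 240, C[4] = 120

CFB encryption: C_i = P_i ⊕ E(K, C_{i−1}), with C_{−1} = IV.
C[0]: E(K, 201) = 220; 121 ⊕ 220 = 165.
C[1]: E(K, 165) = 184; 221 ⊕ 184 = 101.
C[2]: E(K, 101) = 120; 235 ⊕ 120 = 147.
C[3]: E(K, 147) = 166; 86 ⊕ 166 = 240.
C[4]: E(K, 240) = 3; 123 ⊕ 3 = 120.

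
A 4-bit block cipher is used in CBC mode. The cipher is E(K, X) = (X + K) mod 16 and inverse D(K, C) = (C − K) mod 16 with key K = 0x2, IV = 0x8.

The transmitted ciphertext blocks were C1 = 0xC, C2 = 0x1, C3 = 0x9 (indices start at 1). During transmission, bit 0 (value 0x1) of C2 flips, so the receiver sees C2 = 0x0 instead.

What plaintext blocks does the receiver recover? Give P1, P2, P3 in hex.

P1 = 0x2, P2 = 0x2, P3 = 0x7

CBC decryption: P_i = D(K, C_i) ⊕ C_{i−1}, with C_{0} = IV.
Only C2 changed, to 0x0. In CBC, a change in C_i garbles P_i and flips the same bit in P_{i+1}. Decrypting the received ciphertext:
P1: D(K, 0xC) = 0xA; 0xA ⊕ 0x8 = 0x2.
P2: D(K, 0x0) = 0xE; 0xE ⊕ 0xC = 0x2.
P3: D(K, 0x9) = 0x7; 0x7 ⊕ 0x0 = 0x7.
Blocks that differ from the original plaintext: P2, P3.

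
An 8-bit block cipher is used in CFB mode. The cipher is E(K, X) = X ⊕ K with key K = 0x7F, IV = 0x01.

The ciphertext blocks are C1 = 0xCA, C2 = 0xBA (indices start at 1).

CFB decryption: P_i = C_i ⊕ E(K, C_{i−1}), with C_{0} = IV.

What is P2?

P2 = 0x0F

P2: E(K, 0xCA) = 0xB5; 0xBA ⊕ 0xB5 = 0x0F.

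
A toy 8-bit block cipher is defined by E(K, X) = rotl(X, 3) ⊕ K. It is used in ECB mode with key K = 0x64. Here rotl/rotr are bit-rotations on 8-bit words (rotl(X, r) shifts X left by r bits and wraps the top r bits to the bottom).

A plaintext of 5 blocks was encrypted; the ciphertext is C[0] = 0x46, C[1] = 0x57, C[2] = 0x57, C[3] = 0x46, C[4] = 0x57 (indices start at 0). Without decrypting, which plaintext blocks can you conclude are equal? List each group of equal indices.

P[0] = P[3]; P[1] = P[2] = P[4]

ECB encrypts each block independently with the same key, so equal ciphertext blocks imply equal plaintext blocks.
C[0] = C[3] = 0x46, so P[0] = P[3].
C[1] = C[2] = C[4] = 0x57, so P[1] = P[2] = P[4].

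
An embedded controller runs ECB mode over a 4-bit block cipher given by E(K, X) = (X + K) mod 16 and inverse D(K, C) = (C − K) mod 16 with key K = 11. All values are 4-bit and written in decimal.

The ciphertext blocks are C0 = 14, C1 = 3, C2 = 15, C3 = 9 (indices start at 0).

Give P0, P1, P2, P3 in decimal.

P0 = 3, P1 = 8, P2 = 4, P3 = 14

ECB decryption: P_i = D(K, C_i).
P0: D(K, 14) = 3.
P1: D(K, 3) = 8.
P2: D(K, 15) = 4.
P3: D(K, 9) = 14.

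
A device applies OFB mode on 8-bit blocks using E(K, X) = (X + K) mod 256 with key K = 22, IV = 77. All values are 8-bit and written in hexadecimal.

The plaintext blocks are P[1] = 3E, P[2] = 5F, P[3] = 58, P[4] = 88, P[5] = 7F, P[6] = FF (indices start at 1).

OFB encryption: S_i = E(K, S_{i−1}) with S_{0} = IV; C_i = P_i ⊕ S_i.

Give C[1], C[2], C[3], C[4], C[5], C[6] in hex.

C[1]: S = E(K, 77) = 99; 3E ⊕ 99 = A7.
C[2]: S = E(K, 99) = BB; 5F ⊕ BB = E4.
C[3]: S = E(K, BB) = DD; 58 ⊕ DD = 85.
C[4]: S = E(K, DD) = FF; 88 ⊕ FF = 77.
C[5]: S = E(K, FF) = 21; 7F ⊕ 21 = 5E.
C[6]: S = E(K, 21) = 43; FF ⊕ 43 = BC.

C[1] = A7, C[2] = E4, C[3] = 85, C[4] = 77, C[5] = 5E, C[6] = BC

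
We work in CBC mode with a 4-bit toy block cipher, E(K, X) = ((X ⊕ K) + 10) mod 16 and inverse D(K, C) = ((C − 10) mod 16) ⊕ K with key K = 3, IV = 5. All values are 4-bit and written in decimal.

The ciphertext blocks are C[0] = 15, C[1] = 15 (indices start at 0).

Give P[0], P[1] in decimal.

P[0] = 3, P[1] = 9

CBC decryption: P_i = D(K, C_i) ⊕ C_{i−1}, with C_{−1} = IV.
P[0]: D(K, 15) = 6; 6 ⊕ 5 = 3.
P[1]: D(K, 15) = 6; 6 ⊕ 15 = 9.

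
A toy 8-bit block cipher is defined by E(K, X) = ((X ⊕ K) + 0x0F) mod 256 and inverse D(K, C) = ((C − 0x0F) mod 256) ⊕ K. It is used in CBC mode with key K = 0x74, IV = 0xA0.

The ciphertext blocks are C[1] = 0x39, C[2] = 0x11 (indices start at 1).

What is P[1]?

CBC decryption: P_i = D(K, C_i) ⊕ C_{i−1}, with C_{0} = IV.
P[1]: D(K, 0x39) = 0x5E; 0x5E ⊕ 0xA0 = 0xFE.

P[1] = 0xFE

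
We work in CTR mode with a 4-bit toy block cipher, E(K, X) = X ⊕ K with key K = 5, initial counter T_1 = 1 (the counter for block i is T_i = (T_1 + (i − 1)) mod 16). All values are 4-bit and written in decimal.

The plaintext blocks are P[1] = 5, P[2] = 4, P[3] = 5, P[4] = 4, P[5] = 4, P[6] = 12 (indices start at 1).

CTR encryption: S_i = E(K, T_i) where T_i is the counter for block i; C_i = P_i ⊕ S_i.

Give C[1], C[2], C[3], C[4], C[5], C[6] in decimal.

C[1] = 1, C[2] = 3, C[3] = 3, C[4] = 5, C[5] = 4, C[6] = 15

C[1]: T = 1, S = E(K, T) = 4; 5 ⊕ 4 = 1.
C[2]: T = 2, S = E(K, T) = 7; 4 ⊕ 7 = 3.
C[3]: T = 3, S = E(K, T) = 6; 5 ⊕ 6 = 3.
C[4]: T = 4, S = E(K, T) = 1; 4 ⊕ 1 = 5.
C[5]: T = 5, S = E(K, T) = 0; 4 ⊕ 0 = 4.
C[6]: T = 6, S = E(K, T) = 3; 12 ⊕ 3 = 15.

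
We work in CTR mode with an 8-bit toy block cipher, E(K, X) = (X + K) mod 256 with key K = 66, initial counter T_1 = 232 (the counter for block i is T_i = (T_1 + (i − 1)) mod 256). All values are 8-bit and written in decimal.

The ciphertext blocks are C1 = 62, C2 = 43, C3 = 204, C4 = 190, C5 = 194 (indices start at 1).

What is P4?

CTR decryption: S_i = E(K, T_i) where T_i is the counter for block i; P_i = C_i ⊕ S_i.
P4: T = 235, S = E(K, T) = 45; 190 ⊕ 45 = 147.

P4 = 147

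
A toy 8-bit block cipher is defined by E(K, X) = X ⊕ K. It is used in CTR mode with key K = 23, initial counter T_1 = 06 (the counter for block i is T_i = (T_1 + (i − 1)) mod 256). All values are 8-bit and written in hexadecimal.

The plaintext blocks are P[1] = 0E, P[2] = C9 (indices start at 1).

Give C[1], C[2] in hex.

CTR encryption: S_i = E(K, T_i) where T_i is the counter for block i; C_i = P_i ⊕ S_i.
C[1]: T = 06, S = E(K, T) = 25; 0E ⊕ 25 = 2B.
C[2]: T = 07, S = E(K, T) = 24; C9 ⊕ 24 = ED.

C[1] = 2B, C[2] = ED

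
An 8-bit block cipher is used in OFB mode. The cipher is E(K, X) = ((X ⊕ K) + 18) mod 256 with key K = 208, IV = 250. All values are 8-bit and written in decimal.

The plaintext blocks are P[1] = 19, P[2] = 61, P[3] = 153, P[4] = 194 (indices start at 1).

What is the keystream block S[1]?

OFB encryption: S_i = E(K, S_{i−1}) with S_{0} = IV; C_i = P_i ⊕ S_i.
C[1]: S = E(K, 250) = 60; 19 ⊕ 60 = 47.
So S[1] = 60.

60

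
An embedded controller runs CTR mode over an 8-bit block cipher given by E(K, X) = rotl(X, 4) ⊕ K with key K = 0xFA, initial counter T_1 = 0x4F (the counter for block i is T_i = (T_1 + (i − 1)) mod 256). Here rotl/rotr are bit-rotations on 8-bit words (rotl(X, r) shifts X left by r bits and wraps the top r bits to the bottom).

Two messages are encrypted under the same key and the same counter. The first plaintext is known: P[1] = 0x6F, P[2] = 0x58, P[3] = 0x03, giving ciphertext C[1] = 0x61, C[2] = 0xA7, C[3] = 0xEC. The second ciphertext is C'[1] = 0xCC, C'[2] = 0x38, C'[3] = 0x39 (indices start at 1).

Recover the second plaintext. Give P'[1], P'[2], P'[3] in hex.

In CTR with a reused counter, both messages share the same keystream S_i, so C_i ⊕ C'_i = P_i ⊕ P'_i and thus P'_i = P_i ⊕ C_i ⊕ C'_i.
P'[1]: 0x6F ⊕ 0x61 ⊕ 0xCC = 0xC2.
P'[2]: 0x58 ⊕ 0xA7 ⊕ 0x38 = 0xC7.
P'[3]: 0x03 ⊕ 0xEC ⊕ 0x39 = 0xD6.

P'[1] = 0xC2, P'[2] = 0xC7, P'[3] = 0xD6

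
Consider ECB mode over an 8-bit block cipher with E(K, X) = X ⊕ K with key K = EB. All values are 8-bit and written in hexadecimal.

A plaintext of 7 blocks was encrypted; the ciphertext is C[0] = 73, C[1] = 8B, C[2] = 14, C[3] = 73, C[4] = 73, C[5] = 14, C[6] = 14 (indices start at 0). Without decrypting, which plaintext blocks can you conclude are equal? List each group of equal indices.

P[0] = P[3] = P[4]; P[2] = P[5] = P[6]

ECB encrypts each block independently with the same key, so equal ciphertext blocks imply equal plaintext blocks.
C[0] = C[3] = C[4] = 73, so P[0] = P[3] = P[4].
C[2] = C[5] = C[6] = 14, so P[2] = P[5] = P[6].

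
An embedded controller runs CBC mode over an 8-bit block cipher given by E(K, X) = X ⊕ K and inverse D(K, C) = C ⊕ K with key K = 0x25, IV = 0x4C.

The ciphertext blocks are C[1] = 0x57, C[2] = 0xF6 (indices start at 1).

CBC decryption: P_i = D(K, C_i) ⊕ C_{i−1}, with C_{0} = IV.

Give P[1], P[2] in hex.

P[1] = 0x3E, P[2] = 0x84

P[1]: D(K, 0x57) = 0x72; 0x72 ⊕ 0x4C = 0x3E.
P[2]: D(K, 0xF6) = 0xD3; 0xD3 ⊕ 0x57 = 0x84.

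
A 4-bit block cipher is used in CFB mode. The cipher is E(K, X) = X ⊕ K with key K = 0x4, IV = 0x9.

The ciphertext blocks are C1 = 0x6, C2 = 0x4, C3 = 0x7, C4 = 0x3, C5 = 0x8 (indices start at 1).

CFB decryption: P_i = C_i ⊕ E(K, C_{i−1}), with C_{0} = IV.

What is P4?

P4 = 0x0

P4: E(K, 0x7) = 0x3; 0x3 ⊕ 0x3 = 0x0.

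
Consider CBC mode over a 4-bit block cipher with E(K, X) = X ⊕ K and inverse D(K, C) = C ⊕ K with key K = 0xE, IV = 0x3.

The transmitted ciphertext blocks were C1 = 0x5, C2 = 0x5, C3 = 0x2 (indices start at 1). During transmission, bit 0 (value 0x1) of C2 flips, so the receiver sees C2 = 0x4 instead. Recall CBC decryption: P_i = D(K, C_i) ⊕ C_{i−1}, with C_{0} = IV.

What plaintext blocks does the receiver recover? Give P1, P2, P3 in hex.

Only C2 changed, to 0x4. In CBC, a change in C_i garbles P_i and flips the same bit in P_{i+1}. Decrypting the received ciphertext:
P1: D(K, 0x5) = 0xB; 0xB ⊕ 0x3 = 0x8.
P2: D(K, 0x4) = 0xA; 0xA ⊕ 0x5 = 0xF.
P3: D(K, 0x2) = 0xC; 0xC ⊕ 0x4 = 0x8.
Blocks that differ from the original plaintext: P2, P3.

P1 = 0x8, P2 = 0xF, P3 = 0x8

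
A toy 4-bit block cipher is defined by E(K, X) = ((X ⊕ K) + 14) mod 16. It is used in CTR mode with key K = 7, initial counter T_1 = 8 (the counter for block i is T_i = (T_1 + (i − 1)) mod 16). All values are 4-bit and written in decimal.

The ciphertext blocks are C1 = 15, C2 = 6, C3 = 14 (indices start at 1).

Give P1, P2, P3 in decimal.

P1 = 2, P2 = 10, P3 = 5

CTR decryption: S_i = E(K, T_i) where T_i is the counter for block i; P_i = C_i ⊕ S_i.
P1: T = 8, S = E(K, T) = 13; 15 ⊕ 13 = 2.
P2: T = 9, S = E(K, T) = 12; 6 ⊕ 12 = 10.
P3: T = 10, S = E(K, T) = 11; 14 ⊕ 11 = 5.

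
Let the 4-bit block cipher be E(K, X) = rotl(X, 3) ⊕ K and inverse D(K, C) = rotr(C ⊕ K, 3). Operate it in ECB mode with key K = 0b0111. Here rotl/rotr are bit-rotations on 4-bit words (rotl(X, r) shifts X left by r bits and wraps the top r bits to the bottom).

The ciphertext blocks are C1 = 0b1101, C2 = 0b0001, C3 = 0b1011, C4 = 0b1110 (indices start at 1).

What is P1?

ECB decryption: P_i = D(K, C_i).
P1: D(K, 0b1101) = 0b0101.

P1 = 0b0101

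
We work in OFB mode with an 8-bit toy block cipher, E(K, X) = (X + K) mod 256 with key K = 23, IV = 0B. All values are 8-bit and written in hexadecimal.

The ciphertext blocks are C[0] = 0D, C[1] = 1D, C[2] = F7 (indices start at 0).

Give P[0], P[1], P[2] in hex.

OFB decryption: S_i = E(K, S_{i−1}) with S_{−1} = IV; P_i = C_i ⊕ S_i.
P[0]: S = E(K, 0B) = 2E; 0D ⊕ 2E = 23.
P[1]: S = E(K, 2E) = 51; 1D ⊕ 51 = 4C.
P[2]: S = E(K, 51) = 74; F7 ⊕ 74 = 83.

P[0] = 23, P[1] = 4C, P[2] = 83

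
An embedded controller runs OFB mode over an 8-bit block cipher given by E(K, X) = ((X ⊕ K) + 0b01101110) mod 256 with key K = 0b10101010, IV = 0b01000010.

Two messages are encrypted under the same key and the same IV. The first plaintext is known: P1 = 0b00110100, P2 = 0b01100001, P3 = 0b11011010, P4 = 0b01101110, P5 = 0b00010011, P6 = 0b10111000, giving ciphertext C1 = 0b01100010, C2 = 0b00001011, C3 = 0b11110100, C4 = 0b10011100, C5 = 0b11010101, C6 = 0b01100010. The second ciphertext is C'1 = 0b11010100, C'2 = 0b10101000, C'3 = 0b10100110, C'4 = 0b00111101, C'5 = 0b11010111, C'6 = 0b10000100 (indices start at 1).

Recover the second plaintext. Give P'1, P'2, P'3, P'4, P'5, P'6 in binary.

P'1 = 0b10000010, P'2 = 0b11000010, P'3 = 0b10001000, P'4 = 0b11001111, P'5 = 0b00010001, P'6 = 0b01011110

In OFB with a reused IV, both messages share the same keystream S_i, so C_i ⊕ C'_i = P_i ⊕ P'_i and thus P'_i = P_i ⊕ C_i ⊕ C'_i.
P'1: 0b00110100 ⊕ 0b01100010 ⊕ 0b11010100 = 0b10000010.
P'2: 0b01100001 ⊕ 0b00001011 ⊕ 0b10101000 = 0b11000010.
P'3: 0b11011010 ⊕ 0b11110100 ⊕ 0b10100110 = 0b10001000.
P'4: 0b01101110 ⊕ 0b10011100 ⊕ 0b00111101 = 0b11001111.
P'5: 0b00010011 ⊕ 0b11010101 ⊕ 0b11010111 = 0b00010001.
P'6: 0b10111000 ⊕ 0b01100010 ⊕ 0b10000100 = 0b01011110.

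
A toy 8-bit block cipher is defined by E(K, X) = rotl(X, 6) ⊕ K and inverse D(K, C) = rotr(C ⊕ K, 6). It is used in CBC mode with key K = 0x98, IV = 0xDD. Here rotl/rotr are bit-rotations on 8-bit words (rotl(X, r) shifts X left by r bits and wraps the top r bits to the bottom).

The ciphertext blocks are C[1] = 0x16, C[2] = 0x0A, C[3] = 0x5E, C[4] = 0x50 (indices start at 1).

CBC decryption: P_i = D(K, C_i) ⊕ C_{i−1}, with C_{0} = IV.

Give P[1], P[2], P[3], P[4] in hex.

P[1]: D(K, 0x16) = 0x3A; 0x3A ⊕ 0xDD = 0xE7.
P[2]: D(K, 0x0A) = 0x4A; 0x4A ⊕ 0x16 = 0x5C.
P[3]: D(K, 0x5E) = 0x1B; 0x1B ⊕ 0x0A = 0x11.
P[4]: D(K, 0x50) = 0x23; 0x23 ⊕ 0x5E = 0x7D.

P[1] = 0xE7, P[2] = 0x5C, P[3] = 0x11, P[4] = 0x7D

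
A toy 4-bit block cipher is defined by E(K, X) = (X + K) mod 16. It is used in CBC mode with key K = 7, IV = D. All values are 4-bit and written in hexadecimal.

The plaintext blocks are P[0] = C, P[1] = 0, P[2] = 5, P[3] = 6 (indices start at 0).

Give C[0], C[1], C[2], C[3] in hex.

C[0] = 8, C[1] = F, C[2] = 1, C[3] = E

CBC encryption: C_i = E(K, P_i ⊕ C_{i−1}), with C_{−1} = IV.
C[0]: P[0] ⊕ D = 1; E(K, 1) = 8.
C[1]: P[1] ⊕ 8 = 8; E(K, 8) = F.
C[2]: P[2] ⊕ F = A; E(K, A) = 1.
C[3]: P[3] ⊕ 1 = 7; E(K, 7) = E.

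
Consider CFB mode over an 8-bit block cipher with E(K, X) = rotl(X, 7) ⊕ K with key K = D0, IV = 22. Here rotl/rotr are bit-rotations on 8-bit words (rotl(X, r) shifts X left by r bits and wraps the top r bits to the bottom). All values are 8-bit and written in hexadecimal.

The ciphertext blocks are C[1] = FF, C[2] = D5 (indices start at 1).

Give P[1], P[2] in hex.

CFB decryption: P_i = C_i ⊕ E(K, C_{i−1}), with C_{0} = IV.
P[1]: E(K, 22) = C1; FF ⊕ C1 = 3E.
P[2]: E(K, FF) = 2F; D5 ⊕ 2F = FA.

P[1] = 3E, P[2] = FA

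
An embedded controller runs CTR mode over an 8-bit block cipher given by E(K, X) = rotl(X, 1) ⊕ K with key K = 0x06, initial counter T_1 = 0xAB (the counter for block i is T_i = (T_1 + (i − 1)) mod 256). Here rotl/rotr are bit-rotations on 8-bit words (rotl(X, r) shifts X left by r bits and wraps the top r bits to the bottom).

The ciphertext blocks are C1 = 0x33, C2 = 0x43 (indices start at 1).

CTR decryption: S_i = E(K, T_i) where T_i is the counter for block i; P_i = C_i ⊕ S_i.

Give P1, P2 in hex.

P1: T = 0xAB, S = E(K, T) = 0x51; 0x33 ⊕ 0x51 = 0x62.
P2: T = 0xAC, S = E(K, T) = 0x5F; 0x43 ⊕ 0x5F = 0x1C.

P1 = 0x62, P2 = 0x1C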